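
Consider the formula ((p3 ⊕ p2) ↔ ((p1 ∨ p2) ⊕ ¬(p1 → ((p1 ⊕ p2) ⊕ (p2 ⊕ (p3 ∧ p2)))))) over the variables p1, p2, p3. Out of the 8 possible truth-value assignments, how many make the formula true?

p1 | p2 | p3 | (p3 ⊕ p2) | (p1 ∨ p2) | (p1 ⊕ p2) | (p3 ∧ p2) | (p2 ⊕ (p3 ∧ p2)) | φ
-- | -- | -- | --------- | --------- | --------- | --------- | ---------------- | -
1  | 1  | 1  |     0     |     1     |     0     |     1     |        0         | 1
1  | 1  | 0  |     1     |     1     |     0     |     0     |        1         | 1
1  | 0  | 1  |     1     |     1     |     1     |     0     |        0         | 1
1  | 0  | 0  |     0     |     1     |     1     |     0     |        0         | 0
0  | 1  | 1  |     0     |     1     |     1     |     1     |        0         | 0
0  | 1  | 0  |     1     |     1     |     1     |     0     |        1         | 1
0  | 0  | 1  |     1     |     0     |     0     |     0     |        0         | 0
0  | 0  | 0  |     0     |     0     |     0     |     0     |        0         | 1
The formula is true on 5 of the 8 rows.

5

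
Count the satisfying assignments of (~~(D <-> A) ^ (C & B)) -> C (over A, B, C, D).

A  B  C  D  |  ((~~(D <-> A) ^ (C & B)) -> C)
T  T  T  T  |                T               
T  T  T  F  |                T               
T  T  F  T  |                F               
T  T  F  F  |                T               
T  F  T  T  |                T               
T  F  T  F  |                T               
T  F  F  T  |                F               
T  F  F  F  |                T               
F  T  T  T  |                T               
F  T  T  F  |                T               
F  T  F  T  |                T               
F  T  F  F  |                F               
F  F  T  T  |                T               
F  F  T  F  |                T               
F  F  F  T  |                T               
F  F  F  F  |                F               
The formula is true on 12 of the 16 rows.

12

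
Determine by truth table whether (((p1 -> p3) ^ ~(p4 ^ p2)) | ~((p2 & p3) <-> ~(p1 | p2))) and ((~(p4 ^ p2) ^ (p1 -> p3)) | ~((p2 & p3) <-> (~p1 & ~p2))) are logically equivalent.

  p1     p2     p3     p4   |    φ      ψ  
 True   True   True   True  |   True   True
 True   True   True  False  |   True   True
 True   True  False   True  |   True   True
 True   True  False  False  |  False  False
 True  False   True   True  |   True   True
 True  False   True  False  |  False  False
 True  False  False   True  |  False  False
 True  False  False  False  |   True   True
False   True   True   True  |   True   True
False   True   True  False  |   True   True
False   True  False   True  |  False  False
False   True  False  False  |   True   True
False  False   True   True  |   True   True
False  False   True  False  |   True   True
False  False  False   True  |   True   True
False  False  False  False  |   True   True
The columns for φ and ψ agree on every row, so they are logically equivalent.

equivalent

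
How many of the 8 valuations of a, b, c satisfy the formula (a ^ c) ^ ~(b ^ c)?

4

a | b | c || ((a ^ c) ^ ~(b ^ c))
T | T | T ||          T          
T | T | F ||          T          
T | F | T ||          F          
T | F | F ||          F          
F | T | T ||          F          
F | T | F ||          F          
F | F | T ||          T          
F | F | F ||          T          
The formula is true on 4 of the 8 rows.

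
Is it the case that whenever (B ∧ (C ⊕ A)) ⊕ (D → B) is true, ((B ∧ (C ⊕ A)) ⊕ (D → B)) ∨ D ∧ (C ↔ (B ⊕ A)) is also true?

yes

A | B | C | D || φ | ψ
1 | 1 | 1 | 1 || 1 | 1
1 | 1 | 1 | 0 || 1 | 1
1 | 1 | 0 | 1 || 0 | 1
1 | 1 | 0 | 0 || 0 | 0
1 | 0 | 1 | 1 || 0 | 1
1 | 0 | 1 | 0 || 1 | 1
1 | 0 | 0 | 1 || 0 | 0
1 | 0 | 0 | 0 || 1 | 1
0 | 1 | 1 | 1 || 0 | 1
0 | 1 | 1 | 0 || 0 | 0
0 | 1 | 0 | 1 || 1 | 1
0 | 1 | 0 | 0 || 1 | 1
0 | 0 | 1 | 1 || 0 | 0
0 | 0 | 1 | 0 || 1 | 1
0 | 0 | 0 | 1 || 0 | 1
0 | 0 | 0 | 0 || 1 | 1
In every row where φ is true, ψ is also true, so φ ⊨ ψ.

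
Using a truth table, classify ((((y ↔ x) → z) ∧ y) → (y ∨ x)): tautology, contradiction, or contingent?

x | y | z | φ
- | - | - | -
T | T | T | T
T | T | F | T
T | F | T | T
T | F | F | T
F | T | T | T
F | T | F | T
F | F | T | T
F | F | F | T
Every row is T, so the formula is a tautology.

tautology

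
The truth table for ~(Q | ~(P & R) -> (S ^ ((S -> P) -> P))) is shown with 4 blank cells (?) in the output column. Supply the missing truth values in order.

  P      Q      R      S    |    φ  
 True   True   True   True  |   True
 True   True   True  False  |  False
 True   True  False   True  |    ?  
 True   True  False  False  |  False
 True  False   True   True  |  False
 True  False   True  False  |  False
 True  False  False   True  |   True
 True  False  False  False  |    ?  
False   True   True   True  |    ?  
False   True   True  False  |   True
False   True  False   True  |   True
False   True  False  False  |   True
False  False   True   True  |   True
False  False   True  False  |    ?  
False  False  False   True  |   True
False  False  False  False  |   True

Row P=True, Q=True, R=False, S=True: (Q | ~(P & R)) = True, (S ^ ((S -> P) -> P)) = False, (Q | ~(P & R) -> (S ^ ((S -> P) -> P))) = False, so the formula = True.
Row P=True, Q=False, R=False, S=False: (Q | ~(P & R)) = True, (S ^ ((S -> P) -> P)) = True, (Q | ~(P & R) -> (S ^ ((S -> P) -> P))) = True, so the formula = False.
Row P=False, Q=True, R=True, S=True: (Q | ~(P & R)) = True, (S ^ ((S -> P) -> P)) = False, (Q | ~(P & R) -> (S ^ ((S -> P) -> P))) = False, so the formula = True.
Row P=False, Q=False, R=True, S=False: (Q | ~(P & R)) = True, (S ^ ((S -> P) -> P)) = False, (Q | ~(P & R) -> (S ^ ((S -> P) -> P))) = False, so the formula = True.

True, False, True, True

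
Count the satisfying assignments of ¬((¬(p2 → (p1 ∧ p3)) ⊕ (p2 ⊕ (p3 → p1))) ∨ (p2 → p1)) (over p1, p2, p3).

p1 | p2 | p3 || (p1 ∧ p3) | (p2 → (p1 ∧ p3)) | ¬(p2 → (p1 ∧ p3)) | (p3 → p1) | (p2 ⊕ (p3 → p1)) | (p2 → p1) | φ
F  | F  | F  ||     F     |        T         |         F         |     T     |        T         |     T     | F
F  | F  | T  ||     F     |        T         |         F         |     F     |        F         |     T     | F
F  | T  | F  ||     F     |        F         |         T         |     T     |        F         |     F     | F
F  | T  | T  ||     F     |        F         |         T         |     F     |        T         |     F     | T
T  | F  | F  ||     F     |        T         |         F         |     T     |        T         |     T     | F
T  | F  | T  ||     T     |        T         |         F         |     T     |        T         |     T     | F
T  | T  | F  ||     F     |        F         |         T         |     T     |        F         |     T     | F
T  | T  | T  ||     T     |        T         |         F         |     T     |        F         |     T     | F
The formula is true on 1 of the 8 rows.

1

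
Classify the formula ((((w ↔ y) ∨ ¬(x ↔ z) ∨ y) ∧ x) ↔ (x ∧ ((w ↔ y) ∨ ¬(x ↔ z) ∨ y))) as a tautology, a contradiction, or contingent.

tautology

x | y | z | w || (w ↔ y) | (x ↔ z) | ¬(x ↔ z) | ((w ↔ y) ∨ ¬(x ↔ z) ∨ y) | φ
T | T | T | T ||    T    |    T    |    F     |            T             | T
T | T | T | F ||    F    |    T    |    F     |            T             | T
T | T | F | T ||    T    |    F    |    T     |            T             | T
T | T | F | F ||    F    |    F    |    T     |            T             | T
T | F | T | T ||    F    |    T    |    F     |            F             | T
T | F | T | F ||    T    |    T    |    F     |            T             | T
T | F | F | T ||    F    |    F    |    T     |            T             | T
T | F | F | F ||    T    |    F    |    T     |            T             | T
F | T | T | T ||    T    |    F    |    T     |            T             | T
F | T | T | F ||    F    |    F    |    T     |            T             | T
F | T | F | T ||    T    |    T    |    F     |            T             | T
F | T | F | F ||    F    |    T    |    F     |            T             | T
F | F | T | T ||    F    |    F    |    T     |            T             | T
F | F | T | F ||    T    |    F    |    T     |            T             | T
F | F | F | T ||    F    |    T    |    F     |            F             | T
F | F | F | F ||    T    |    T    |    F     |            T             | T
Every row is T, so the formula is a tautology.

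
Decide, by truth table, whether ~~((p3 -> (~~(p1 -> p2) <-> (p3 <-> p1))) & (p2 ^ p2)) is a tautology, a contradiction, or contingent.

p1 | p2 | p3 | (p1 -> p2) | ~(p1 -> p2) | ~~(p1 -> p2) | (p3 <-> p1) | (p2 ^ p2) | φ
-- | -- | -- | ---------- | ----------- | ------------ | ----------- | --------- | -
T  | T  | T  |     T      |      F      |      T       |      T      |     F     | F
T  | T  | F  |     T      |      F      |      T       |      F      |     F     | F
T  | F  | T  |     F      |      T      |      F       |      T      |     F     | F
T  | F  | F  |     F      |      T      |      F       |      F      |     F     | F
F  | T  | T  |     T      |      F      |      T       |      F      |     F     | F
F  | T  | F  |     T      |      F      |      T       |      T      |     F     | F
F  | F  | T  |     T      |      F      |      T       |      F      |     F     | F
F  | F  | F  |     T      |      F      |      T       |      T      |     F     | F
Every row is F, so the formula is a contradiction.

contradiction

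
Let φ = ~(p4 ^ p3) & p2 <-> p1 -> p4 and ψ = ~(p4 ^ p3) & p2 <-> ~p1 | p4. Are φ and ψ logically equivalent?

p1 | p2 | p3 | p4 | φ | ψ
-- | -- | -- | -- | - | -
F  | F  | F  | F  | F | F
F  | F  | F  | T  | F | F
F  | F  | T  | F  | F | F
F  | F  | T  | T  | F | F
F  | T  | F  | F  | T | T
F  | T  | F  | T  | F | F
F  | T  | T  | F  | F | F
F  | T  | T  | T  | T | T
T  | F  | F  | F  | T | T
T  | F  | F  | T  | F | F
T  | F  | T  | F  | T | T
T  | F  | T  | T  | F | F
T  | T  | F  | F  | F | F
T  | T  | F  | T  | F | F
T  | T  | T  | F  | T | T
T  | T  | T  | T  | T | T
The columns for φ and ψ agree on every row, so they are logically equivalent.

equivalent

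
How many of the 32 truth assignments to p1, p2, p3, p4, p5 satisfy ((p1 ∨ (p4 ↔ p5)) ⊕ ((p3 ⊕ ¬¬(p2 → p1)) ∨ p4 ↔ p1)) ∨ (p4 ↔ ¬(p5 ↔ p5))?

p1  p2  p3  p4  p5  |  φ
1   1   1   1   1   |  0
1   1   1   1   0   |  0
1   1   1   0   1   |  1
1   1   1   0   0   |  1
1   1   0   1   1   |  0
1   1   0   1   0   |  0
1   1   0   0   1   |  1
1   1   0   0   0   |  1
1   0   1   1   1   |  0
1   0   1   1   0   |  0
1   0   1   0   1   |  1
1   0   1   0   0   |  1
1   0   0   1   1   |  0
1   0   0   1   0   |  0
1   0   0   0   1   |  1
1   0   0   0   0   |  1
0   1   1   1   1   |  1
0   1   1   1   0   |  0
0   1   1   0   1   |  1
0   1   1   0   0   |  1
0   1   0   1   1   |  1
0   1   0   1   0   |  0
0   1   0   0   1   |  1
0   1   0   0   0   |  1
0   0   1   1   1   |  1
0   0   1   1   0   |  0
0   0   1   0   1   |  1
0   0   1   0   0   |  1
0   0   0   1   1   |  1
0   0   0   1   0   |  0
0   0   0   0   1   |  1
0   0   0   0   0   |  1
The formula is true on 20 of the 32 rows.

20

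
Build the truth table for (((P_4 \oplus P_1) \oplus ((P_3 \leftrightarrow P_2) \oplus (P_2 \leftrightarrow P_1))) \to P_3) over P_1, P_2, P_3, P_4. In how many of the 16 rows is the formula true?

P_1  P_2  P_3  P_4  |  (P_4 \oplus P_1)  (P_3 \leftrightarrow P_2)  (P_2 \leftrightarrow P_1)  φ
 1    1    1    1   |         0                      1                          1              1
 1    1    1    0   |         1                      1                          1              1
 1    1    0    1   |         0                      0                          1              0
 1    1    0    0   |         1                      0                          1              1
 1    0    1    1   |         0                      0                          0              1
 1    0    1    0   |         1                      0                          0              1
 1    0    0    1   |         0                      1                          0              0
 1    0    0    0   |         1                      1                          0              1
 0    1    1    1   |         1                      1                          0              1
 0    1    1    0   |         0                      1                          0              1
 0    1    0    1   |         1                      0                          0              0
 0    1    0    0   |         0                      0                          0              1
 0    0    1    1   |         1                      0                          1              1
 0    0    1    0   |         0                      0                          1              1
 0    0    0    1   |         1                      1                          1              0
 0    0    0    0   |         0                      1                          1              1
The formula is true on 12 of the 16 rows.

12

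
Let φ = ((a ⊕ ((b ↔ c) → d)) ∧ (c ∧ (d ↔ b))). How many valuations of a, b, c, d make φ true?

a | b | c | d | (b ↔ c) | ((b ↔ c) → d) | (a ⊕ ((b ↔ c) → d)) | (d ↔ b) | (c ∧ (d ↔ b)) | φ
- | - | - | - | ------- | ------------- | ------------------- | ------- | ------------- | -
T | T | T | T |    T    |       T       |          F          |    T    |       T       | F
T | T | T | F |    T    |       F       |          T          |    F    |       F       | F
T | T | F | T |    F    |       T       |          F          |    T    |       F       | F
T | T | F | F |    F    |       T       |          F          |    F    |       F       | F
T | F | T | T |    F    |       T       |          F          |    F    |       F       | F
T | F | T | F |    F    |       T       |          F          |    T    |       T       | F
T | F | F | T |    T    |       T       |          F          |    F    |       F       | F
T | F | F | F |    T    |       F       |          T          |    T    |       F       | F
F | T | T | T |    T    |       T       |          T          |    T    |       T       | T
F | T | T | F |    T    |       F       |          F          |    F    |       F       | F
F | T | F | T |    F    |       T       |          T          |    T    |       F       | F
F | T | F | F |    F    |       T       |          T          |    F    |       F       | F
F | F | T | T |    F    |       T       |          T          |    F    |       F       | F
F | F | T | F |    F    |       T       |          T          |    T    |       T       | T
F | F | F | T |    T    |       T       |          T          |    F    |       F       | F
F | F | F | F |    T    |       F       |          F          |    T    |       F       | F
The formula is true on 2 of the 16 rows.

2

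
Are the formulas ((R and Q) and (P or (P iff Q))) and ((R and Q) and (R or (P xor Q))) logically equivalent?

P | Q | R | φ | ψ
- | - | - | - | -
F | F | F | F | F
F | F | T | F | F
F | T | F | F | F
F | T | T | F | T
T | F | F | F | F
T | F | T | F | F
T | T | F | F | F
T | T | T | T | T
The columns differ at P=F, Q=T, R=T (φ=F, ψ=T), so they are not equivalent.

not equivalent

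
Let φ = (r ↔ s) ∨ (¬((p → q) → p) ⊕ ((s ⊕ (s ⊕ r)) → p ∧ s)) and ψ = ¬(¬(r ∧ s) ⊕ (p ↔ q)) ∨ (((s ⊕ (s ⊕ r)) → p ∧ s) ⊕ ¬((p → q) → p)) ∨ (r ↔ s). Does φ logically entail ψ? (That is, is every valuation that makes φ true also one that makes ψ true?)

yes

p | q | r | s || φ | ψ
T | T | T | T || T | T
T | T | T | F || F | T
T | T | F | T || T | T
T | T | F | F || T | T
T | F | T | T || T | T
T | F | T | F || F | F
T | F | F | T || T | T
T | F | F | F || T | T
F | T | T | T || T | T
F | T | T | F || T | T
F | T | F | T || F | F
F | T | F | F || T | T
F | F | T | T || T | T
F | F | T | F || T | T
F | F | F | T || F | T
F | F | F | F || T | T
In every row where φ is true, ψ is also true, so φ ⊨ ψ.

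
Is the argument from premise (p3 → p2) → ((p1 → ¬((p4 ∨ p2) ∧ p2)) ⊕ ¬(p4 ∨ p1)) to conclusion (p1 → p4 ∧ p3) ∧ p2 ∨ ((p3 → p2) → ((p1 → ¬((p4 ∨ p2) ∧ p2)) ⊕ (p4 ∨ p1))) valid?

no

p1 | p2 | p3 | p4 | φ | ψ
-- | -- | -- | -- | - | -
F  | F  | F  | F  | F | T
F  | F  | F  | T  | T | F
F  | F  | T  | F  | T | T
F  | F  | T  | T  | T | T
F  | T  | F  | F  | F | T
F  | T  | F  | T  | T | T
F  | T  | T  | F  | F | T
F  | T  | T  | T  | T | T
T  | F  | F  | F  | T | F
T  | F  | F  | T  | T | F
T  | F  | T  | F  | T | T
T  | F  | T  | T  | T | T
T  | T  | F  | F  | F | T
T  | T  | F  | T  | F | T
T  | T  | T  | F  | F | T
T  | T  | T  | T  | F | T
At p1=F, p2=F, p3=F, p4=T we have φ true but ψ false, so φ does not entail ψ.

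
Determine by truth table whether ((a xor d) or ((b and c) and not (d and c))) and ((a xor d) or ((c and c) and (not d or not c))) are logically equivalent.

not equivalent

a | b | c | d | φ | ψ
- | - | - | - | - | -
0 | 0 | 0 | 0 | 0 | 0
0 | 0 | 0 | 1 | 1 | 1
0 | 0 | 1 | 0 | 0 | 1
0 | 0 | 1 | 1 | 1 | 1
0 | 1 | 0 | 0 | 0 | 0
0 | 1 | 0 | 1 | 1 | 1
0 | 1 | 1 | 0 | 1 | 1
0 | 1 | 1 | 1 | 1 | 1
1 | 0 | 0 | 0 | 1 | 1
1 | 0 | 0 | 1 | 0 | 0
1 | 0 | 1 | 0 | 1 | 1
1 | 0 | 1 | 1 | 0 | 0
1 | 1 | 0 | 0 | 1 | 1
1 | 1 | 0 | 1 | 0 | 0
1 | 1 | 1 | 0 | 1 | 1
1 | 1 | 1 | 1 | 0 | 0
The columns differ at a=0, b=0, c=1, d=0 (φ=0, ψ=1), so they are not equivalent.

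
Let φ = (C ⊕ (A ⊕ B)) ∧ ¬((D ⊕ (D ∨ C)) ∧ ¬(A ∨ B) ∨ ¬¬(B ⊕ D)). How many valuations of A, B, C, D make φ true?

3

A | B | C | D | φ
- | - | - | - | -
F | F | F | F | F
F | F | F | T | F
F | F | T | F | F
F | F | T | T | F
F | T | F | F | F
F | T | F | T | T
F | T | T | F | F
F | T | T | T | F
T | F | F | F | T
T | F | F | T | F
T | F | T | F | F
T | F | T | T | F
T | T | F | F | F
T | T | F | T | F
T | T | T | F | F
T | T | T | T | T
The formula is true on 3 of the 16 rows.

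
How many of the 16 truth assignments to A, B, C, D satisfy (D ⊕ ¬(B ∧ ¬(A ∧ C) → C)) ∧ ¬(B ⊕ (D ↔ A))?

4

A | B | C | D | (A ∧ C) | ¬(A ∧ C) | (B ∧ ¬(A ∧ C)) | ((B ∧ ¬(A ∧ C)) → C) | ¬((B ∧ ¬(A ∧ C)) → C) | (D ⊕ ¬((B ∧ ¬(A ∧ C)) → C)) | (D ↔ A) | (B ⊕ (D ↔ A)) | ¬(B ⊕ (D ↔ A)) | φ
- | - | - | - | ------- | -------- | -------------- | -------------------- | --------------------- | --------------------------- | ------- | ------------- | -------------- | -
F | F | F | F |    F    |    T     |       F        |          T           |           F           |              F              |    T    |       T       |       F        | F
F | F | F | T |    F    |    T     |       F        |          T           |           F           |              T              |    F    |       F       |       T        | T
F | F | T | F |    F    |    T     |       F        |          T           |           F           |              F              |    T    |       T       |       F        | F
F | F | T | T |    F    |    T     |       F        |          T           |           F           |              T              |    F    |       F       |       T        | T
F | T | F | F |    F    |    T     |       T        |          F           |           T           |              T              |    T    |       F       |       T        | T
F | T | F | T |    F    |    T     |       T        |          F           |           T           |              F              |    F    |       T       |       F        | F
F | T | T | F |    F    |    T     |       T        |          T           |           F           |              F              |    T    |       F       |       T        | F
F | T | T | T |    F    |    T     |       T        |          T           |           F           |              T              |    F    |       T       |       F        | F
T | F | F | F |    F    |    T     |       F        |          T           |           F           |              F              |    F    |       F       |       T        | F
T | F | F | T |    F    |    T     |       F        |          T           |           F           |              T              |    T    |       T       |       F        | F
T | F | T | F |    T    |    F     |       F        |          T           |           F           |              F              |    F    |       F       |       T        | F
T | F | T | T |    T    |    F     |       F        |          T           |           F           |              T              |    T    |       T       |       F        | F
T | T | F | F |    F    |    T     |       T        |          F           |           T           |              T              |    F    |       T       |       F        | F
T | T | F | T |    F    |    T     |       T        |          F           |           T           |              F              |    T    |       F       |       T        | F
T | T | T | F |    T    |    F     |       F        |          T           |           F           |              F              |    F    |       T       |       F        | F
T | T | T | T |    T    |    F     |       F        |          T           |           F           |              T              |    T    |       F       |       T        | T
The formula is true on 4 of the 16 rows.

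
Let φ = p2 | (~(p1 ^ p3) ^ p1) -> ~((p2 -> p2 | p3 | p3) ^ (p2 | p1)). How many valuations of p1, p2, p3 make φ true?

p1  p2  p3     (p1 ^ p3)  ~(p1 ^ p3)  (~(p1 ^ p3) ^ p1)  (p2 | (~(p1 ^ p3) ^ p1))  (p3 | p3)  (p2 | (p3 | p3))  (p2 -> (p2 | (p3 | p3)))  (p2 | p1)  φ
F   F   F          F          T               T                     T                  F             F                     T                  F      F
F   F   T          T          F               F                     F                  T             T                     T                  F      T
F   T   F          F          T               T                     T                  F             T                     T                  T      T
F   T   T          T          F               F                     T                  T             T                     T                  T      T
T   F   F          T          F               T                     T                  F             F                     T                  T      T
T   F   T          F          T               F                     F                  T             T                     T                  T      T
T   T   F          T          F               T                     T                  F             T                     T                  T      T
T   T   T          F          T               F                     T                  T             T                     T                  T      T
The formula is true on 7 of the 8 rows.

7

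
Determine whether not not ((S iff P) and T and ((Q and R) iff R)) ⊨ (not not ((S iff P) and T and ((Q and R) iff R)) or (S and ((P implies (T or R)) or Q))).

P | Q | R | S | T | φ | ψ
- | - | - | - | - | - | -
1 | 1 | 1 | 1 | 1 | 1 | 1
1 | 1 | 1 | 1 | 0 | 0 | 1
1 | 1 | 1 | 0 | 1 | 0 | 0
1 | 1 | 1 | 0 | 0 | 0 | 0
1 | 1 | 0 | 1 | 1 | 1 | 1
1 | 1 | 0 | 1 | 0 | 0 | 1
1 | 1 | 0 | 0 | 1 | 0 | 0
1 | 1 | 0 | 0 | 0 | 0 | 0
1 | 0 | 1 | 1 | 1 | 0 | 1
1 | 0 | 1 | 1 | 0 | 0 | 1
1 | 0 | 1 | 0 | 1 | 0 | 0
1 | 0 | 1 | 0 | 0 | 0 | 0
1 | 0 | 0 | 1 | 1 | 1 | 1
1 | 0 | 0 | 1 | 0 | 0 | 0
1 | 0 | 0 | 0 | 1 | 0 | 0
1 | 0 | 0 | 0 | 0 | 0 | 0
0 | 1 | 1 | 1 | 1 | 0 | 1
0 | 1 | 1 | 1 | 0 | 0 | 1
0 | 1 | 1 | 0 | 1 | 1 | 1
0 | 1 | 1 | 0 | 0 | 0 | 0
0 | 1 | 0 | 1 | 1 | 0 | 1
0 | 1 | 0 | 1 | 0 | 0 | 1
0 | 1 | 0 | 0 | 1 | 1 | 1
0 | 1 | 0 | 0 | 0 | 0 | 0
0 | 0 | 1 | 1 | 1 | 0 | 1
0 | 0 | 1 | 1 | 0 | 0 | 1
0 | 0 | 1 | 0 | 1 | 0 | 0
0 | 0 | 1 | 0 | 0 | 0 | 0
0 | 0 | 0 | 1 | 1 | 0 | 1
0 | 0 | 0 | 1 | 0 | 0 | 1
0 | 0 | 0 | 0 | 1 | 1 | 1
0 | 0 | 0 | 0 | 0 | 0 | 0
In every row where φ is true, ψ is also true, so φ ⊨ ψ.

yes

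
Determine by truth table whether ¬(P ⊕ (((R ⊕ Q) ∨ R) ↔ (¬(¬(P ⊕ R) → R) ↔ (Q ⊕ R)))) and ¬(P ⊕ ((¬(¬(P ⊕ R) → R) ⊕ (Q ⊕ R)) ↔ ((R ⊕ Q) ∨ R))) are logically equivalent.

not equivalent

P | Q | R | φ | ψ
- | - | - | - | -
F | F | F | F | T
F | F | T | T | F
F | T | F | F | T
F | T | T | F | T
T | F | F | F | T
T | F | T | F | T
T | T | F | F | T
T | T | T | T | F
The columns differ at P=F, Q=F, R=F (φ=F, ψ=T), so they are not equivalent.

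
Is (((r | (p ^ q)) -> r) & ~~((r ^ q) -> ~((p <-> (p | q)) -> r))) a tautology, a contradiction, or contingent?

contingent

p  q  r  |  φ
F  F  F  |  T
F  F  T  |  F
F  T  F  |  F
F  T  T  |  T
T  F  F  |  F
T  F  T  |  F
T  T  F  |  T
T  T  T  |  T
4 of 8 rows are T, so the formula is contingent.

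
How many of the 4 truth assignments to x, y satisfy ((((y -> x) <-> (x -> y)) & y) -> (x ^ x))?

x | y || φ
1 | 1 || 0
1 | 0 || 1
0 | 1 || 1
0 | 0 || 1
The formula is true on 3 of the 4 rows.

3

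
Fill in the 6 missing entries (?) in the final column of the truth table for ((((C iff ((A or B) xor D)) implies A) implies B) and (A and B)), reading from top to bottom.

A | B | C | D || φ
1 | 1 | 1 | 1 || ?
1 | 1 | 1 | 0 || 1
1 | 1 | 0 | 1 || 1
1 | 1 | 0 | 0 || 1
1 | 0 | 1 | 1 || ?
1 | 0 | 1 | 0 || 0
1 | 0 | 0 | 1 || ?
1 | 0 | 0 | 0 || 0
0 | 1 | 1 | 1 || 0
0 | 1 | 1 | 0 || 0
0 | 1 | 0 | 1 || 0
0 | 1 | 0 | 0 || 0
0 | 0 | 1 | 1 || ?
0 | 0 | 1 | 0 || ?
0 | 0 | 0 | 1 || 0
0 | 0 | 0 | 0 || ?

Row A=1, B=1, C=1, D=1: (((C iff ((A or B) xor D)) implies A) implies B) = 1, (A and B) = 1, so the formula = 1.
Row A=1, B=0, C=1, D=1: (((C iff ((A or B) xor D)) implies A) implies B) = 0, (A and B) = 0, so the formula = 0.
Row A=1, B=0, C=0, D=1: (((C iff ((A or B) xor D)) implies A) implies B) = 0, (A and B) = 0, so the formula = 0.
Row A=0, B=0, C=1, D=1: (((C iff ((A or B) xor D)) implies A) implies B) = 1, (A and B) = 0, so the formula = 0.
Row A=0, B=0, C=1, D=0: (((C iff ((A or B) xor D)) implies A) implies B) = 0, (A and B) = 0, so the formula = 0.
Row A=0, B=0, C=0, D=0: (((C iff ((A or B) xor D)) implies A) implies B) = 1, (A and B) = 0, so the formula = 0.

1, 0, 0, 0, 0, 0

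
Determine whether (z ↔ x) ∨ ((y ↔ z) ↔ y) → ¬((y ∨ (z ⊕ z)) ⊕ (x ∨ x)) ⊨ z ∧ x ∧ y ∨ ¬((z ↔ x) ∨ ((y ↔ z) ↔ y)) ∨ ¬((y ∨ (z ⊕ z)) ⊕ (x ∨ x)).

x | y | z || φ | ψ
T | T | T || T | T
T | T | F || T | T
T | F | T || F | F
T | F | F || T | T
F | T | T || F | F
F | T | F || F | F
F | F | T || T | T
F | F | F || T | T
In every row where φ is true, ψ is also true, so φ ⊨ ψ.

yes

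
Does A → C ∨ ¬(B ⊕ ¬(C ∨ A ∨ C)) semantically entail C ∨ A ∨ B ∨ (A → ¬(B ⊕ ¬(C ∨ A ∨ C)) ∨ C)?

yes

A | B | C || φ | ψ
F | F | F || T | T
F | F | T || T | T
F | T | F || T | T
F | T | T || T | T
T | F | F || T | T
T | F | T || T | T
T | T | F || F | T
T | T | T || T | T
In every row where φ is true, ψ is also true, so φ ⊨ ψ.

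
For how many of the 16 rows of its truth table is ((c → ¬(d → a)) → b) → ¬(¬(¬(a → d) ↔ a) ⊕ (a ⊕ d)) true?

a  b  c  d  |  (d → a)  ¬(d → a)  (c → ¬(d → a))  ((c → ¬(d → a)) → b)  (a → d)  ¬(a → d)  (¬(a → d) ↔ a)  ¬(¬(a → d) ↔ a)  (a ⊕ d)  (¬(¬(a → d) ↔ a) ⊕ (a ⊕ d))  ¬(¬(¬(a → d) ↔ a) ⊕ (a ⊕ d))  φ
F  F  F  F  |     T        F            T                  F               T        F            T                F            F                  F                            T                T
F  F  F  T  |     F        T            T                  F               T        F            T                F            T                  T                            F                T
F  F  T  F  |     T        F            F                  T               T        F            T                F            F                  F                            T                T
F  F  T  T  |     F        T            T                  F               T        F            T                F            T                  T                            F                T
F  T  F  F  |     T        F            T                  T               T        F            T                F            F                  F                            T                T
F  T  F  T  |     F        T            T                  T               T        F            T                F            T                  T                            F                F
F  T  T  F  |     T        F            F                  T               T        F            T                F            F                  F                            T                T
F  T  T  T  |     F        T            T                  T               T        F            T                F            T                  T                            F                F
T  F  F  F  |     T        F            T                  F               F        T            T                F            T                  T                            F                T
T  F  F  T  |     T        F            T                  F               T        F            F                T            F                  T                            F                T
T  F  T  F  |     T        F            F                  T               F        T            T                F            T                  T                            F                F
T  F  T  T  |     T        F            F                  T               T        F            F                T            F                  T                            F                F
T  T  F  F  |     T        F            T                  T               F        T            T                F            T                  T                            F                F
T  T  F  T  |     T        F            T                  T               T        F            F                T            F                  T                            F                F
T  T  T  F  |     T        F            F                  T               F        T            T                F            T                  T                            F                F
T  T  T  T  |     T        F            F                  T               T        F            F                T            F                  T                            F                F
The formula is true on 8 of the 16 rows.

8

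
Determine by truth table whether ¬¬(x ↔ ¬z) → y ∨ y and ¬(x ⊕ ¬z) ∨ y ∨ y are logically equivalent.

not equivalent

x  y  z  |  φ  ψ
T  T  T  |  T  T
T  T  F  |  T  T
T  F  T  |  T  F
T  F  F  |  F  T
F  T  T  |  T  T
F  T  F  |  T  T
F  F  T  |  F  T
F  F  F  |  T  F
The columns differ at x=T, y=F, z=T (φ=T, ψ=F), so they are not equivalent.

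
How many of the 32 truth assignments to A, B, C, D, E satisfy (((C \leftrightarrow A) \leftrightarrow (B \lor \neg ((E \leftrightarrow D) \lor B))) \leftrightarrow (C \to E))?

16

A  B  C  D  E  |  φ
1  1  1  1  1  |  1
1  1  1  1  0  |  0
1  1  1  0  1  |  1
1  1  1  0  0  |  0
1  1  0  1  1  |  0
1  1  0  1  0  |  0
1  1  0  0  1  |  0
1  1  0  0  0  |  0
1  0  1  1  1  |  0
1  0  1  1  0  |  0
1  0  1  0  1  |  1
1  0  1  0  0  |  1
1  0  0  1  1  |  1
1  0  0  1  0  |  0
1  0  0  0  1  |  0
1  0  0  0  0  |  1
0  1  1  1  1  |  0
0  1  1  1  0  |  1
0  1  1  0  1  |  0
0  1  1  0  0  |  1
0  1  0  1  1  |  1
0  1  0  1  0  |  1
0  1  0  0  1  |  1
0  1  0  0  0  |  1
0  0  1  1  1  |  1
0  0  1  1  0  |  1
0  0  1  0  1  |  0
0  0  1  0  0  |  0
0  0  0  1  1  |  0
0  0  0  1  0  |  1
0  0  0  0  1  |  1
0  0  0  0  0  |  0
The formula is true on 16 of the 32 rows.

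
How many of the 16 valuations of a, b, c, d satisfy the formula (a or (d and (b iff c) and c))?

a | b | c | d || (b iff c) | (d and (b iff c) and c) | (a or (d and (b iff c) and c))
1 | 1 | 1 | 1 ||     1     |            1            |               1               
1 | 1 | 1 | 0 ||     1     |            0            |               1               
1 | 1 | 0 | 1 ||     0     |            0            |               1               
1 | 1 | 0 | 0 ||     0     |            0            |               1               
1 | 0 | 1 | 1 ||     0     |            0            |               1               
1 | 0 | 1 | 0 ||     0     |            0            |               1               
1 | 0 | 0 | 1 ||     1     |            0            |               1               
1 | 0 | 0 | 0 ||     1     |            0            |               1               
0 | 1 | 1 | 1 ||     1     |            1            |               1               
0 | 1 | 1 | 0 ||     1     |            0            |               0               
0 | 1 | 0 | 1 ||     0     |            0            |               0               
0 | 1 | 0 | 0 ||     0     |            0            |               0               
0 | 0 | 1 | 1 ||     0     |            0            |               0               
0 | 0 | 1 | 0 ||     0     |            0            |               0               
0 | 0 | 0 | 1 ||     1     |            0            |               0               
0 | 0 | 0 | 0 ||     1     |            0            |               0               
The formula is true on 9 of the 16 rows.

9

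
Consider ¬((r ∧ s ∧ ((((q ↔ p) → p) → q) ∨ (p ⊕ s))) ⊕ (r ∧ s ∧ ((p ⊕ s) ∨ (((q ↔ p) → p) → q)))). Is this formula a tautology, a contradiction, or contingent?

tautology

p | q | r | s || φ
T | T | T | T || T
T | T | T | F || T
T | T | F | T || T
T | T | F | F || T
T | F | T | T || T
T | F | T | F || T
T | F | F | T || T
T | F | F | F || T
F | T | T | T || T
F | T | T | F || T
F | T | F | T || T
F | T | F | F || T
F | F | T | T || T
F | F | T | F || T
F | F | F | T || T
F | F | F | F || T
Every row is T, so the formula is a tautology.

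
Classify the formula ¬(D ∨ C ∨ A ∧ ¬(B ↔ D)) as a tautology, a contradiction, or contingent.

A | B | C | D | (D ∨ C) | (B ↔ D) | ¬(B ↔ D) | (A ∧ ¬(B ↔ D)) | ((D ∨ C) ∨ (A ∧ ¬(B ↔ D))) | ¬((D ∨ C) ∨ (A ∧ ¬(B ↔ D)))
- | - | - | - | ------- | ------- | -------- | -------------- | -------------------------- | ---------------------------
T | T | T | T |    T    |    T    |    F     |       F        |             T              |              F             
T | T | T | F |    T    |    F    |    T     |       T        |             T              |              F             
T | T | F | T |    T    |    T    |    F     |       F        |             T              |              F             
T | T | F | F |    F    |    F    |    T     |       T        |             T              |              F             
T | F | T | T |    T    |    F    |    T     |       T        |             T              |              F             
T | F | T | F |    T    |    T    |    F     |       F        |             T              |              F             
T | F | F | T |    T    |    F    |    T     |       T        |             T              |              F             
T | F | F | F |    F    |    T    |    F     |       F        |             F              |              T             
F | T | T | T |    T    |    T    |    F     |       F        |             T              |              F             
F | T | T | F |    T    |    F    |    T     |       F        |             T              |              F             
F | T | F | T |    T    |    T    |    F     |       F        |             T              |              F             
F | T | F | F |    F    |    F    |    T     |       F        |             F              |              T             
F | F | T | T |    T    |    F    |    T     |       F        |             T              |              F             
F | F | T | F |    T    |    T    |    F     |       F        |             T              |              F             
F | F | F | T |    T    |    F    |    T     |       F        |             T              |              F             
F | F | F | F |    F    |    T    |    F     |       F        |             F              |              T             
3 of 16 rows are T, so the formula is contingent.

contingent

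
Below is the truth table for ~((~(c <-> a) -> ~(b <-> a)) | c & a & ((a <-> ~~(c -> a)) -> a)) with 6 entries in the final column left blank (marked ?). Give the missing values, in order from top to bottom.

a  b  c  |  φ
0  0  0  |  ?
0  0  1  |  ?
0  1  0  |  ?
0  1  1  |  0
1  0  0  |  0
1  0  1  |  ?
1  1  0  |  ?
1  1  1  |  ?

0, 1, 0, 0, 1, 0

Row a=0, b=0, c=0: (~(c <-> a) -> ~(b <-> a)) = 1, (c & a & ((a <-> ~~(c -> a)) -> a)) = 0, ((~(c <-> a) -> ~(b <-> a)) | c & a & ((a <-> ~~(c -> a)) -> a)) = 1, so the formula = 0.
Row a=0, b=0, c=1: (~(c <-> a) -> ~(b <-> a)) = 0, (c & a & ((a <-> ~~(c -> a)) -> a)) = 0, ((~(c <-> a) -> ~(b <-> a)) | c & a & ((a <-> ~~(c -> a)) -> a)) = 0, so the formula = 1.
Row a=0, b=1, c=0: (~(c <-> a) -> ~(b <-> a)) = 1, (c & a & ((a <-> ~~(c -> a)) -> a)) = 0, ((~(c <-> a) -> ~(b <-> a)) | c & a & ((a <-> ~~(c -> a)) -> a)) = 1, so the formula = 0.
Row a=1, b=0, c=1: (~(c <-> a) -> ~(b <-> a)) = 1, (c & a & ((a <-> ~~(c -> a)) -> a)) = 1, ((~(c <-> a) -> ~(b <-> a)) | c & a & ((a <-> ~~(c -> a)) -> a)) = 1, so the formula = 0.
Row a=1, b=1, c=0: (~(c <-> a) -> ~(b <-> a)) = 0, (c & a & ((a <-> ~~(c -> a)) -> a)) = 0, ((~(c <-> a) -> ~(b <-> a)) | c & a & ((a <-> ~~(c -> a)) -> a)) = 0, so the formula = 1.
Row a=1, b=1, c=1: (~(c <-> a) -> ~(b <-> a)) = 1, (c & a & ((a <-> ~~(c -> a)) -> a)) = 1, ((~(c <-> a) -> ~(b <-> a)) | c & a & ((a <-> ~~(c -> a)) -> a)) = 1, so the formula = 0.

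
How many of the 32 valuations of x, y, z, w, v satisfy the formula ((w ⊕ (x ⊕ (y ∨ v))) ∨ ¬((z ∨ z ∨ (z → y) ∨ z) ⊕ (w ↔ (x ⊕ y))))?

28

  x      y      z      w      v    |    φ  
False  False  False  False  False  |   True
False  False  False  False   True  |   True
False  False  False   True  False  |   True
False  False  False   True   True  |  False
False  False   True  False  False  |   True
False  False   True  False   True  |   True
False  False   True   True  False  |   True
False  False   True   True   True  |  False
False   True  False  False  False  |   True
False   True  False  False   True  |   True
False   True  False   True  False  |   True
False   True  False   True   True  |   True
False   True   True  False  False  |   True
False   True   True  False   True  |   True
False   True   True   True  False  |   True
False   True   True   True   True  |   True
 True  False  False  False  False  |   True
 True  False  False  False   True  |  False
 True  False  False   True  False  |   True
 True  False  False   True   True  |   True
 True  False   True  False  False  |   True
 True  False   True  False   True  |  False
 True  False   True   True  False  |   True
 True  False   True   True   True  |   True
 True   True  False  False  False  |   True
 True   True  False  False   True  |   True
 True   True  False   True  False  |   True
 True   True  False   True   True  |   True
 True   True   True  False  False  |   True
 True   True   True  False   True  |   True
 True   True   True   True  False  |   True
 True   True   True   True   True  |   True
The formula is true on 28 of the 32 rows.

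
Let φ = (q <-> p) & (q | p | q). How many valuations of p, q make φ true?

p  q     (q <-> p)  (q | p | q)  ((q <-> p) & (q | p | q))
T  T         T           T                   T            
T  F         F           T                   F            
F  T         F           T                   F            
F  F         T           F                   F            
The formula is true on 1 of the 4 rows.

1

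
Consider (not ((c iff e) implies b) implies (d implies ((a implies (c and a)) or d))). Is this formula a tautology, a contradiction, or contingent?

a | b | c | d | e || φ
0 | 0 | 0 | 0 | 0 || 1
0 | 0 | 0 | 0 | 1 || 1
0 | 0 | 0 | 1 | 0 || 1
0 | 0 | 0 | 1 | 1 || 1
0 | 0 | 1 | 0 | 0 || 1
0 | 0 | 1 | 0 | 1 || 1
0 | 0 | 1 | 1 | 0 || 1
0 | 0 | 1 | 1 | 1 || 1
0 | 1 | 0 | 0 | 0 || 1
0 | 1 | 0 | 0 | 1 || 1
0 | 1 | 0 | 1 | 0 || 1
0 | 1 | 0 | 1 | 1 || 1
0 | 1 | 1 | 0 | 0 || 1
0 | 1 | 1 | 0 | 1 || 1
0 | 1 | 1 | 1 | 0 || 1
0 | 1 | 1 | 1 | 1 || 1
1 | 0 | 0 | 0 | 0 || 1
1 | 0 | 0 | 0 | 1 || 1
1 | 0 | 0 | 1 | 0 || 1
1 | 0 | 0 | 1 | 1 || 1
1 | 0 | 1 | 0 | 0 || 1
1 | 0 | 1 | 0 | 1 || 1
1 | 0 | 1 | 1 | 0 || 1
1 | 0 | 1 | 1 | 1 || 1
1 | 1 | 0 | 0 | 0 || 1
1 | 1 | 0 | 0 | 1 || 1
1 | 1 | 0 | 1 | 0 || 1
1 | 1 | 0 | 1 | 1 || 1
1 | 1 | 1 | 0 | 0 || 1
1 | 1 | 1 | 0 | 1 || 1
1 | 1 | 1 | 1 | 0 || 1
1 | 1 | 1 | 1 | 1 || 1
Every row is 1, so the formula is a tautology.

tautology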